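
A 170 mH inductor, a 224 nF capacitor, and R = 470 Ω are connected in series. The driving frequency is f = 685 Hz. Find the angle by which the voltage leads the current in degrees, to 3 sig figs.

-33.0°

ω = 2πf = 4304 rad/s
X_L = ωL = 732 Ω
X_C = 1/(ωC) = 1040 Ω
Net reactance X = X_L − X_C = -306 Ω
Z = 470 − j306 Ω
|Z| = √(470² + 306²) = 561 Ω
∠Z = arctan(-306/470) = -33.0°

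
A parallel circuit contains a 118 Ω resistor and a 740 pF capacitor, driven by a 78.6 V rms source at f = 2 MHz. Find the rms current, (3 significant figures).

ω = 2πf = 1.257e+07 rad/s
X_C = 1/(ωC) = 108 Ω
Parallel: admittances add. Y = 1/R + jωC
Y = (0.00847 + j0.00930) S
|Y| = 0.0126 S → |Z| = 1/|Y| = 79.5 Ω, ∠Z = −∠Y = -47.7°
I = V/|Z| = 78.6/79.5 = 989 mA

989 mA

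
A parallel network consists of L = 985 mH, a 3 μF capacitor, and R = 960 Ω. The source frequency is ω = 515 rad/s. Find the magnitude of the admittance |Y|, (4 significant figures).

1.126 mS

X_L = ωL = 507.3 Ω
X_C = 1/(ωC) = 647.2 Ω
Parallel: admittances add. Y = 1/R + 1/(jωL) + jωC
Y = (0.001042 − j0.0004263) S
|Y| = 0.001126 S → |Z| = 1/|Y| = 888.5 Ω, ∠Z = −∠Y = 22.26°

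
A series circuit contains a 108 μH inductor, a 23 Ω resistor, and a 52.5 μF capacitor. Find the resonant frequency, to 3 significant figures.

2.11 kHz

ω₀ = 1/√(LC) = 1/√(0.000108 × 5.25e-05) = 13280 rad/s
f₀ = ω₀/(2π) = 2.11 kHz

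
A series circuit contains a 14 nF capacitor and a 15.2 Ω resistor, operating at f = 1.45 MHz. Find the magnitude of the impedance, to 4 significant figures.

ω = 2πf = 9.111e+06 rad/s
X_C = 1/(ωC) = 7.840 Ω
Z = 15.20 − j7.840 Ω
|Z| = √(15.20² + 7.840²) = 17.10 Ω

17.10 Ω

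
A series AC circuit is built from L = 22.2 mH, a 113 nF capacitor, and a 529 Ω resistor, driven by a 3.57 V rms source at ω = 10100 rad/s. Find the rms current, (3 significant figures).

X_L = ωL = 224 Ω
X_C = 1/(ωC) = 876 Ω
Net reactance X = X_L − X_C = -652 Ω
Z = 529 − j652 Ω
|Z| = √(529² + 652²) = 840 Ω
I = V/|Z| = 3.57/840 = 4.25 mA

4.25 mA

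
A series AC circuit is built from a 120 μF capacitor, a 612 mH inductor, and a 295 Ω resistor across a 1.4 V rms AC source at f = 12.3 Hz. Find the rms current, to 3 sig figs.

4.65 mA

ω = 2πf = 77.28 rad/s
X_L = ωL = 47.3 Ω
X_C = 1/(ωC) = 108 Ω
Net reactance X = X_L − X_C = -60.5 Ω
Z = 295 − j60.5 Ω
|Z| = √(295² + 60.5²) = 301 Ω
I = V/|Z| = 1.4/301 = 4.65 mA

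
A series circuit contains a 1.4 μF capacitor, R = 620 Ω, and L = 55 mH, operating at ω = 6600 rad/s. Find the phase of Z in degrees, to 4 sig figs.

X_L = ωL = 363.0 Ω
X_C = 1/(ωC) = 108.2 Ω
Net reactance X = X_L − X_C = 254.8 Ω
Z = 620.0 + j254.8 Ω
|Z| = √(620.0² + 254.8²) = 670.3 Ω
∠Z = arctan(254.8/620.0) = 22.34°

22.34°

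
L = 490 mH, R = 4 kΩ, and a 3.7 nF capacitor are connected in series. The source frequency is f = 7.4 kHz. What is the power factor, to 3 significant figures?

ω = 2πf = 46500 rad/s
X_L = ωL = 22800 Ω
X_C = 1/(ωC) = 5810 Ω
Net reactance X = X_L − X_C = 17000 Ω
Z = 4000 + j17000 Ω
|Z| = √(4000² + 17000²) = 17400 Ω
∠Z = arctan(17000/4000) = 76.7°
cos φ = cos(76.7°) = 0.229

0.229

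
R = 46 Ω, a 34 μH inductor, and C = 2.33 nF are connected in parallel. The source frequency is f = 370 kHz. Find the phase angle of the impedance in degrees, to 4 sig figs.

ω = 2πf = 2.325e+06 rad/s
X_L = ωL = 79.04 Ω
X_C = 1/(ωC) = 184.6 Ω
Parallel: admittances add. Y = 1/R + 1/(jωL) + jωC
Y = (0.02174 − j0.007235) S
|Y| = 0.02291 S → |Z| = 1/|Y| = 43.65 Ω, ∠Z = −∠Y = 18.41°

18.41°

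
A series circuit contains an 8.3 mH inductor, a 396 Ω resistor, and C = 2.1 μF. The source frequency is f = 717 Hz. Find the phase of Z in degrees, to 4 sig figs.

-9.787°

ω = 2πf = 4505 rad/s
X_L = ωL = 37.39 Ω
X_C = 1/(ωC) = 105.7 Ω
Net reactance X = X_L − X_C = -68.31 Ω
Z = 396.0 − j68.31 Ω
|Z| = √(396.0² + 68.31²) = 401.8 Ω
∠Z = arctan(-68.31/396.0) = -9.787°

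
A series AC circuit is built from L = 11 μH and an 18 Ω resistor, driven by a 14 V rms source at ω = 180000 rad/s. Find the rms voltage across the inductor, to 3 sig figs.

X_L = ωL = 1.98 Ω
Z = 18.0 + j1.98 Ω
|Z| = √(18.0² + 1.98²) = 18.1 Ω
I = V/|Z| = 773 mA
V_L = I·|Z_L| = 0.773 × 1.98 = 1.53 V

1.53 V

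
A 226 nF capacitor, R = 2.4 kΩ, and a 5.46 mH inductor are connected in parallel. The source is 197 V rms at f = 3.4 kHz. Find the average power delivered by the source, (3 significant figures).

ω = 2πf = 21360 rad/s
X_L = ωL = 117 Ω
X_C = 1/(ωC) = 207 Ω
Parallel: admittances add. Y = 1/R + 1/(jωL) + jωC
Y = (0.000417 − j0.00375) S
|Y| = 0.00377 S → |Z| = 1/|Y| = 265 Ω, ∠Z = −∠Y = 83.7°
I = V/|Z| = 742 mA
P = VI cos φ = 197 × 0.742 × cos(83.7°) = 16.2 W

16.2 W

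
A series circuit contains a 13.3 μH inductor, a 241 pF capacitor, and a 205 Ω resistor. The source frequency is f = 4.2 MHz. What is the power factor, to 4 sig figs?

0.7268

ω = 2πf = 2.639e+07 rad/s
X_L = ωL = 351.0 Ω
X_C = 1/(ωC) = 157.2 Ω
Net reactance X = X_L − X_C = 193.7 Ω
Z = 205.0 + j193.7 Ω
|Z| = √(205.0² + 193.7²) = 282.1 Ω
∠Z = arctan(193.7/205.0) = 43.38°
cos φ = cos(43.38°) = 0.7268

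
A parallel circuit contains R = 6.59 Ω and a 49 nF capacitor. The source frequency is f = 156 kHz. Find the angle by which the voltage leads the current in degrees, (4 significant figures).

-17.56°

ω = 2πf = 980200 rad/s
X_C = 1/(ωC) = 20.82 Ω
Parallel: admittances add. Y = 1/R + jωC
Y = (0.1517 + j0.04803) S
|Y| = 0.1592 S → |Z| = 1/|Y| = 6.283 Ω, ∠Z = −∠Y = -17.56°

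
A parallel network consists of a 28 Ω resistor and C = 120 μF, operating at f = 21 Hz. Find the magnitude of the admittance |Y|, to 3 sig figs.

ω = 2πf = 131.9 rad/s
X_C = 1/(ωC) = 63.2 Ω
Parallel: admittances add. Y = 1/R + jωC
Y = (0.0357 + j0.0158) S
|Y| = 0.0391 S → |Z| = 1/|Y| = 25.6 Ω, ∠Z = −∠Y = -23.9°

39.1 mS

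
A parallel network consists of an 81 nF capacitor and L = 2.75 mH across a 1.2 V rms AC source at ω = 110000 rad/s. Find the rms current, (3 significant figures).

X_L = ωL = 302 Ω
X_C = 1/(ωC) = 112 Ω
Parallel: admittances add. Y = 1/(jωL) + jωC
Y = (0 + j0.00560) S
|Y| = 0.00560 S → |Z| = 1/|Y| = 178 Ω, ∠Z = −∠Y = -90.0°
I = V/|Z| = 1.2/178 = 6.73 mA

6.73 mA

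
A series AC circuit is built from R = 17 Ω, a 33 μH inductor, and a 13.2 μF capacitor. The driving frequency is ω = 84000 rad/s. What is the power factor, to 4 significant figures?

0.9940

X_L = ωL = 2.772 Ω
X_C = 1/(ωC) = 0.9019 Ω
Net reactance X = X_L − X_C = 1.870 Ω
Z = 17.00 + j1.870 Ω
|Z| = √(17.00² + 1.870²) = 17.10 Ω
∠Z = arctan(1.870/17.00) = 6.278°
cos φ = cos(6.278°) = 0.9940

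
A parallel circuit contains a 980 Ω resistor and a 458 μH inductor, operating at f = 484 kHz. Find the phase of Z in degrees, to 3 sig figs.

ω = 2πf = 3.041e+06 rad/s
X_L = ωL = 1390 Ω
Parallel: admittances add. Y = 1/R + 1/(jωL)
Y = (0.00102 − j0.000718) S
|Y| = 0.00125 S → |Z| = 1/|Y| = 801 Ω, ∠Z = −∠Y = 35.1°

35.1°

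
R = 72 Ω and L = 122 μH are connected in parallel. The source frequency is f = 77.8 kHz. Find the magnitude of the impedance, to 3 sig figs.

ω = 2πf = 488800 rad/s
X_L = ωL = 59.6 Ω
Parallel: admittances add. Y = 1/R + 1/(jωL)
Y = (0.0139 − j0.0168) S
|Y| = 0.0218 S → |Z| = 1/|Y| = 45.9 Ω, ∠Z = −∠Y = 50.4°

45.9 Ω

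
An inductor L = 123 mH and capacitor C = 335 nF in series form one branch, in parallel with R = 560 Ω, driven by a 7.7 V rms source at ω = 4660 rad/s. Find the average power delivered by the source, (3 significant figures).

106 mW

X_L = ωL = 573 Ω
X_C = 1/(ωC) = 641 Ω
Branch 1: Z₁ = R = 560 Ω
Branch 2 (series LC): Z₂ = j(X_L − X_C) = −j67.4 Ω
Parallel: Z = Z₁Z₂/(Z₁+Z₂), |Z| = 66.9 Ω, ∠Z = -83.1°
I = V/|Z| = 115 mA
P = VI cos φ = 7.7 × 0.115 × cos(-83.1°) = 106 mW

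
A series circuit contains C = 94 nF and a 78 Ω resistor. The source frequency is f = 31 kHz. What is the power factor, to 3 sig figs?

0.819

ω = 2πf = 194800 rad/s
X_C = 1/(ωC) = 54.6 Ω
Z = 78.0 − j54.6 Ω
|Z| = √(78.0² + 54.6²) = 95.2 Ω
∠Z = arctan(-54.6/78.0) = -35.0°
cos φ = cos(-35.0°) = 0.819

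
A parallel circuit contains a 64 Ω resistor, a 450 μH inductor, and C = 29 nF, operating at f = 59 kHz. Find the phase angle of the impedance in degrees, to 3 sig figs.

-16.9°

ω = 2πf = 370700 rad/s
X_L = ωL = 167 Ω
X_C = 1/(ωC) = 93.0 Ω
Parallel: admittances add. Y = 1/R + 1/(jωL) + jωC
Y = (0.0156 + j0.00476) S
|Y| = 0.0163 S → |Z| = 1/|Y| = 61.2 Ω, ∠Z = −∠Y = -16.9°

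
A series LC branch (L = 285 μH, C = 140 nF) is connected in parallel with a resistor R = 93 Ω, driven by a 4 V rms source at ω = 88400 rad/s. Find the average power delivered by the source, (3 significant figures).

172 mW

X_L = ωL = 25.2 Ω
X_C = 1/(ωC) = 80.8 Ω
Branch 1: Z₁ = R = 93.0 Ω
Branch 2 (series LC): Z₂ = j(X_L − X_C) = −j55.6 Ω
Parallel: Z = Z₁Z₂/(Z₁+Z₂), |Z| = 47.7 Ω, ∠Z = -59.1°
I = V/|Z| = 83.8 mA
P = VI cos φ = 4 × 0.0838 × cos(-59.1°) = 172 mW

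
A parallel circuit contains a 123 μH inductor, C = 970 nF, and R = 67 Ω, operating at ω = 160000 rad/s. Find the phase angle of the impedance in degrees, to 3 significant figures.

-81.9°

X_L = ωL = 19.7 Ω
X_C = 1/(ωC) = 6.44 Ω
Parallel: admittances add. Y = 1/R + 1/(jωL) + jωC
Y = (0.0149 + j0.104) S
|Y| = 0.105 S → |Z| = 1/|Y| = 9.48 Ω, ∠Z = −∠Y = -81.9°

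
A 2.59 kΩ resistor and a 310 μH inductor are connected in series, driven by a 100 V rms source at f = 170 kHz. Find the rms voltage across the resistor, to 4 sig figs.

99.19 V

ω = 2πf = 1.068e+06 rad/s
X_L = ωL = 331.1 Ω
Z = 2590 + j331.1 Ω
|Z| = √(2590² + 331.1²) = 2611 Ω
I = V/|Z| = 38.30 mA
V_R = I·|Z_R| = 0.03830 × 2590 = 99.19 V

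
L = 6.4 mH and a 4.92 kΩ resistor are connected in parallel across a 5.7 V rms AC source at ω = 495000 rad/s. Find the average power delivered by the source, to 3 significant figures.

6.60 mW

X_L = ωL = 3170 Ω
Parallel: admittances add. Y = 1/R + 1/(jωL)
Y = (0.000203 − j0.000316) S
|Y| = 0.000375 S → |Z| = 1/|Y| = 2660 Ω, ∠Z = −∠Y = 57.2°
I = V/|Z| = 2.14 mA
P = VI cos φ = 5.7 × 0.00214 × cos(57.2°) = 6.60 mW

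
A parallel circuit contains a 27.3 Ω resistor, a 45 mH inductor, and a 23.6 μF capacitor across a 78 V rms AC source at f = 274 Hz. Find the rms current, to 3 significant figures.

3.58 A

ω = 2πf = 1722 rad/s
X_L = ωL = 77.5 Ω
X_C = 1/(ωC) = 24.6 Ω
Parallel: admittances add. Y = 1/R + 1/(jωL) + jωC
Y = (0.0366 + j0.0277) S
|Y| = 0.0459 S → |Z| = 1/|Y| = 21.8 Ω, ∠Z = −∠Y = -37.1°
I = V/|Z| = 78/21.8 = 3.58 A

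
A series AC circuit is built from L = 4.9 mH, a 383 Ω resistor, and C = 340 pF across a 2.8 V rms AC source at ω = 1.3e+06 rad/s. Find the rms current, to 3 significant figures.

X_L = ωL = 6370 Ω
X_C = 1/(ωC) = 2260 Ω
Net reactance X = X_L − X_C = 4110 Ω
Z = 383 + j4110 Ω
|Z| = √(383² + 4110²) = 4130 Ω
I = V/|Z| = 2.8/4130 = 679 μA

679 μA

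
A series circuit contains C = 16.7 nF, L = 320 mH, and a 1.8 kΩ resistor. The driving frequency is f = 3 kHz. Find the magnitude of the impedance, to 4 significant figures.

ω = 2πf = 18850 rad/s
X_L = ωL = 6032 Ω
X_C = 1/(ωC) = 3177 Ω
Net reactance X = X_L − X_C = 2855 Ω
Z = 1800 + j2855 Ω
|Z| = √(1800² + 2855²) = 3375 Ω

3375 Ω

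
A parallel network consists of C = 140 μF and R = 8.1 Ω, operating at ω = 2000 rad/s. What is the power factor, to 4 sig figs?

0.4034

X_C = 1/(ωC) = 3.571 Ω
Parallel: admittances add. Y = 1/R + jωC
Y = (0.1235 + j0.2800) S
|Y| = 0.3060 S → |Z| = 1/|Y| = 3.268 Ω, ∠Z = −∠Y = -66.21°
cos φ = cos(-66.21°) = 0.4034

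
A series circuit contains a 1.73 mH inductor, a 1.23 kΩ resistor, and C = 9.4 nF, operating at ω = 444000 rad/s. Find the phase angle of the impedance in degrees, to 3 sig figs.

23.3°

X_L = ωL = 768 Ω
X_C = 1/(ωC) = 240 Ω
Net reactance X = X_L − X_C = 529 Ω
Z = 1230 + j529 Ω
|Z| = √(1230² + 529²) = 1340 Ω
∠Z = arctan(529/1230) = 23.3°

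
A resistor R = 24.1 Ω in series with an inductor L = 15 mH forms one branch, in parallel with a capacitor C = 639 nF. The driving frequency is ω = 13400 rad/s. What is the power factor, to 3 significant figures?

X_L = ωL = 201 Ω
X_C = 1/(ωC) = 117 Ω
Branch 1 (R+jX_L): Z₁ = 24.1 + j201 Ω, |Z₁| = 202 Ω
Branch 2 (−jX_C): Z₂ = −j117 Ω
Parallel: Z = Z₁Z₂/(Z₁+Z₂), |Z| = 270 Ω, ∠Z = -80.9°
cos φ = cos(-80.9°) = 0.159

0.159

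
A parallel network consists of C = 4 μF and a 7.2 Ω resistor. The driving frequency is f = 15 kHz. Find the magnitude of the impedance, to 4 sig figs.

2.489 Ω

ω = 2πf = 94250 rad/s
X_C = 1/(ωC) = 2.653 Ω
Parallel: admittances add. Y = 1/R + jωC
Y = (0.1389 + j0.3770) S
|Y| = 0.4018 S → |Z| = 1/|Y| = 2.489 Ω, ∠Z = −∠Y = -69.78°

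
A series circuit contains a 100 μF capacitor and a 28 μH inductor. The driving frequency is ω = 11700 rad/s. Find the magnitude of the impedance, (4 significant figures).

X_L = ωL = 0.3276 Ω
X_C = 1/(ωC) = 0.8547 Ω
Net reactance X = X_L − X_C = -0.5271 Ω
Z = − j0.5271 Ω
|Z| = √(0² + 0.5271²) = 0.5271 Ω

0.5271 Ω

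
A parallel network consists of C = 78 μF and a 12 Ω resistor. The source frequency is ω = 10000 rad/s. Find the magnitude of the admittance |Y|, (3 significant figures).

784 mS

X_C = 1/(ωC) = 1.28 Ω
Parallel: admittances add. Y = 1/R + jωC
Y = (0.0833 + j0.780) S
|Y| = 0.784 S → |Z| = 1/|Y| = 1.27 Ω, ∠Z = −∠Y = -83.9°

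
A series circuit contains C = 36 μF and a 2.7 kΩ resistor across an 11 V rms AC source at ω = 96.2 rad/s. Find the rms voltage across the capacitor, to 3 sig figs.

X_C = 1/(ωC) = 289 Ω
Z = 2700 − j289 Ω
|Z| = √(2700² + 289²) = 2720 Ω
I = V/|Z| = 4.05 mA
V_C = I·|Z_C| = 0.00405 × 289 = 1.17 V

1.17 V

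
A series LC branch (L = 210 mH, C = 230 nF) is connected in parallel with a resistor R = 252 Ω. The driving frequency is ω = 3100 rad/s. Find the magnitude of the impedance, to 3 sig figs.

239 Ω

X_L = ωL = 651 Ω
X_C = 1/(ωC) = 1400 Ω
Branch 1: Z₁ = R = 252 Ω
Branch 2 (series LC): Z₂ = j(X_L − X_C) = −j752 Ω
Parallel: Z = Z₁Z₂/(Z₁+Z₂), |Z| = 239 Ω, ∠Z = -18.5°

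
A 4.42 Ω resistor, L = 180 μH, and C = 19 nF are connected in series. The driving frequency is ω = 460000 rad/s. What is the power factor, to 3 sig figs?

0.138

X_L = ωL = 82.8 Ω
X_C = 1/(ωC) = 114 Ω
Net reactance X = X_L − X_C = -31.6 Ω
Z = 4.42 − j31.6 Ω
|Z| = √(4.42² + 31.6²) = 31.9 Ω
∠Z = arctan(-31.6/4.42) = -82.0°
cos φ = cos(-82.0°) = 0.138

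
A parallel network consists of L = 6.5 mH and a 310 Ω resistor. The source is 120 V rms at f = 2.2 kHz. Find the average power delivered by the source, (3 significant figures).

46.5 W

ω = 2πf = 13820 rad/s
X_L = ωL = 89.8 Ω
Parallel: admittances add. Y = 1/R + 1/(jωL)
Y = (0.00323 − j0.0111) S
|Y| = 0.0116 S → |Z| = 1/|Y| = 86.3 Ω, ∠Z = −∠Y = 73.8°
I = V/|Z| = 1.39 A
P = VI cos φ = 120 × 1.39 × cos(73.8°) = 46.5 W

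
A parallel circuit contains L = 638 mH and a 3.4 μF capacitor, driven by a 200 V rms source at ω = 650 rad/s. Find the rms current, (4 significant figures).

X_L = ωL = 414.7 Ω
X_C = 1/(ωC) = 452.5 Ω
Parallel: admittances add. Y = 1/(jωL) + jωC
Y = (0 − j0.0002014) S
|Y| = 0.0002014 S → |Z| = 1/|Y| = 4966 Ω, ∠Z = −∠Y = 90.00°
I = V/|Z| = 200/4966 = 40.28 mA

40.28 mA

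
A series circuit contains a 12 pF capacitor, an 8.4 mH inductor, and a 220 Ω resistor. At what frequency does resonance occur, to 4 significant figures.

501.3 kHz

ω₀ = 1/√(LC) = 1/√(0.0084 × 1.2e-11) = 3.15e+06 rad/s
f₀ = ω₀/(2π) = 501.3 kHz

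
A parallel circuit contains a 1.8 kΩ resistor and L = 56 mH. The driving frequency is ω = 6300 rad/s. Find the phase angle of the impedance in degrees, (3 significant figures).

X_L = ωL = 353 Ω
Parallel: admittances add. Y = 1/R + 1/(jωL)
Y = (0.000556 − j0.00283) S
|Y| = 0.00289 S → |Z| = 1/|Y| = 346 Ω, ∠Z = −∠Y = 78.9°

78.9°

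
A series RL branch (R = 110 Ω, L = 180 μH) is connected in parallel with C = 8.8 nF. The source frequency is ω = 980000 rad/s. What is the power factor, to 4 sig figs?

X_L = ωL = 176.4 Ω
X_C = 1/(ωC) = 116.0 Ω
Branch 1 (R+jX_L): Z₁ = 110.0 + j176.4 Ω, |Z₁| = 207.9 Ω
Branch 2 (−jX_C): Z₂ = −j116.0 Ω
Parallel: Z = Z₁Z₂/(Z₁+Z₂), |Z| = 192.1 Ω, ∠Z = -60.74°
cos φ = cos(-60.74°) = 0.4888

0.4888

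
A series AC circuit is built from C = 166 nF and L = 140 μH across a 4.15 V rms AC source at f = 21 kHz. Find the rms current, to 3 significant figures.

ω = 2πf = 131900 rad/s
X_L = ωL = 18.5 Ω
X_C = 1/(ωC) = 45.7 Ω
Net reactance X = X_L − X_C = -27.2 Ω
Z = − j27.2 Ω
|Z| = √(0² + 27.2²) = 27.2 Ω
I = V/|Z| = 4.15/27.2 = 153 mA

153 mA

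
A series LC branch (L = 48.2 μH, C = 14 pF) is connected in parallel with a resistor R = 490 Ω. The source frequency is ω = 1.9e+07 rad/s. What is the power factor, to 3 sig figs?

0.985

X_L = ωL = 916 Ω
X_C = 1/(ωC) = 3760 Ω
Branch 1: Z₁ = R = 490 Ω
Branch 2 (series LC): Z₂ = j(X_L − X_C) = −j2840 Ω
Parallel: Z = Z₁Z₂/(Z₁+Z₂), |Z| = 483 Ω, ∠Z = -9.78°
cos φ = cos(-9.78°) = 0.985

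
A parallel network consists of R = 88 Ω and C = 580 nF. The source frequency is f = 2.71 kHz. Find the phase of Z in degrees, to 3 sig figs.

-41.0°

ω = 2πf = 17030 rad/s
X_C = 1/(ωC) = 101 Ω
Parallel: admittances add. Y = 1/R + jωC
Y = (0.0114 + j0.00988) S
|Y| = 0.0151 S → |Z| = 1/|Y| = 66.4 Ω, ∠Z = −∠Y = -41.0°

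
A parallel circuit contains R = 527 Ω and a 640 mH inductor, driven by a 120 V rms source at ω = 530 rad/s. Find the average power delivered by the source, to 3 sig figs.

X_L = ωL = 339 Ω
Parallel: admittances add. Y = 1/R + 1/(jωL)
Y = (0.00190 − j0.00295) S
|Y| = 0.00351 S → |Z| = 1/|Y| = 285 Ω, ∠Z = −∠Y = 57.2°
I = V/|Z| = 421 mA
P = VI cos φ = 120 × 0.421 × cos(57.2°) = 27.3 W

27.3 W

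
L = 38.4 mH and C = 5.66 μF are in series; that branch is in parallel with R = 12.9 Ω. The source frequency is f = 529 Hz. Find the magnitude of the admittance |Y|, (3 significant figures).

ω = 2πf = 3324 rad/s
X_L = ωL = 128 Ω
X_C = 1/(ωC) = 53.2 Ω
Branch 1: Z₁ = R = 12.9 Ω
Branch 2 (series LC): Z₂ = j(X_L − X_C) = j74.5 Ω
Parallel: Z = Z₁Z₂/(Z₁+Z₂), |Z| = 12.7 Ω, ∠Z = 9.83°
|Y| = 1/|Z| = 78.7 mS

78.7 mS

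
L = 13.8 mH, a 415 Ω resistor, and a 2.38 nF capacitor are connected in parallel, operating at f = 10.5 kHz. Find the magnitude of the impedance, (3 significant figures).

387 Ω

ω = 2πf = 65970 rad/s
X_L = ωL = 910 Ω
X_C = 1/(ωC) = 6370 Ω
Parallel: admittances add. Y = 1/R + 1/(jωL) + jωC
Y = (0.00241 − j0.000941) S
|Y| = 0.00259 S → |Z| = 1/|Y| = 387 Ω, ∠Z = −∠Y = 21.3°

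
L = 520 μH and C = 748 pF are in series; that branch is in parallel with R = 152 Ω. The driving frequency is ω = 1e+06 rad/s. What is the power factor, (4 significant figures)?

X_L = ωL = 520.0 Ω
X_C = 1/(ωC) = 1337 Ω
Branch 1: Z₁ = R = 152.0 Ω
Branch 2 (series LC): Z₂ = j(X_L − X_C) = −j816.9 Ω
Parallel: Z = Z₁Z₂/(Z₁+Z₂), |Z| = 149.4 Ω, ∠Z = -10.54°
cos φ = cos(-10.54°) = 0.9831

0.9831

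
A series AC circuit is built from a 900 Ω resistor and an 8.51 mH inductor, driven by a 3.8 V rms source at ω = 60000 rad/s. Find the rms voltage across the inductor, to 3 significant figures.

1.88 V

X_L = ωL = 511 Ω
Z = 900 + j511 Ω
|Z| = √(900² + 511²) = 1030 Ω
I = V/|Z| = 3.67 mA
V_L = I·|Z_L| = 0.00367 × 511 = 1.88 V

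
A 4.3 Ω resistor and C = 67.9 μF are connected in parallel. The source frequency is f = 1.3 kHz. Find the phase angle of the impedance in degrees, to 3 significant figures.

-67.3°

ω = 2πf = 8168 rad/s
X_C = 1/(ωC) = 1.80 Ω
Parallel: admittances add. Y = 1/R + jωC
Y = (0.233 + j0.555) S
|Y| = 0.601 S → |Z| = 1/|Y| = 1.66 Ω, ∠Z = −∠Y = -67.3°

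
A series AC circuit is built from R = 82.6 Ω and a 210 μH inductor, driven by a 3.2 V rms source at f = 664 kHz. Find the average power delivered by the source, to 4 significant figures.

1.092 mW

ω = 2πf = 4.172e+06 rad/s
X_L = ωL = 876.1 Ω
Z = 82.60 + j876.1 Ω
|Z| = √(82.60² + 876.1²) = 880.0 Ω
∠Z = arctan(876.1/82.60) = 84.61°
I = V/|Z| = 3.636 mA
P = VI cos φ = 3.2 × 0.003636 × cos(84.61°) = 1.092 mW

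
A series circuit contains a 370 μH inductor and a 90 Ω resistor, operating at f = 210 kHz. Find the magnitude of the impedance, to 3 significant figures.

ω = 2πf = 1.319e+06 rad/s
X_L = ωL = 488 Ω
Z = 90.0 + j488 Ω
|Z| = √(90.0² + 488²) = 496 Ω

496 Ω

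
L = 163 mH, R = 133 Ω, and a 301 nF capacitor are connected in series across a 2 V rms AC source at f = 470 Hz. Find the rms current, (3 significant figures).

3.04 mA

ω = 2πf = 2953 rad/s
X_L = ωL = 481 Ω
X_C = 1/(ωC) = 1130 Ω
Net reactance X = X_L − X_C = -644 Ω
Z = 133 − j644 Ω
|Z| = √(133² + 644²) = 657 Ω
I = V/|Z| = 2/657 = 3.04 mA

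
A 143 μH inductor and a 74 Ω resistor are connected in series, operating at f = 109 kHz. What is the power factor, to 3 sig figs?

0.603

ω = 2πf = 684900 rad/s
X_L = ωL = 97.9 Ω
Z = 74.0 + j97.9 Ω
|Z| = √(74.0² + 97.9²) = 123 Ω
∠Z = arctan(97.9/74.0) = 52.9°
cos φ = cos(52.9°) = 0.603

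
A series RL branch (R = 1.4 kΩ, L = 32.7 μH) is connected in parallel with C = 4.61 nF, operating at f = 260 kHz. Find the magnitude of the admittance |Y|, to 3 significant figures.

7.54 mS

ω = 2πf = 1.634e+06 rad/s
X_L = ωL = 53.4 Ω
X_C = 1/(ωC) = 133 Ω
Branch 1 (R+jX_L): Z₁ = 1400 + j53.4 Ω, |Z₁| = 1400 Ω
Branch 2 (−jX_C): Z₂ = −j133 Ω
Parallel: Z = Z₁Z₂/(Z₁+Z₂), |Z| = 133 Ω, ∠Z = -84.6°
|Y| = 1/|Z| = 7.54 mS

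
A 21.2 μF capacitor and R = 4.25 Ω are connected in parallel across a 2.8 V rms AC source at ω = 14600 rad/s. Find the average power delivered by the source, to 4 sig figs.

X_C = 1/(ωC) = 3.231 Ω
Parallel: admittances add. Y = 1/R + jωC
Y = (0.2353 + j0.3095) S
|Y| = 0.3888 S → |Z| = 1/|Y| = 2.572 Ω, ∠Z = −∠Y = -52.76°
I = V/|Z| = 1.089 A
P = VI cos φ = 2.8 × 1.089 × cos(-52.76°) = 1.845 W

1.845 W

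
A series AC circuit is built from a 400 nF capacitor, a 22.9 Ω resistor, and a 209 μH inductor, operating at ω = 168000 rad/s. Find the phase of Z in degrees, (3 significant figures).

X_L = ωL = 35.1 Ω
X_C = 1/(ωC) = 14.9 Ω
Net reactance X = X_L − X_C = 20.2 Ω
Z = 22.9 + j20.2 Ω
|Z| = √(22.9² + 20.2²) = 30.6 Ω
∠Z = arctan(20.2/22.9) = 41.5°

41.5°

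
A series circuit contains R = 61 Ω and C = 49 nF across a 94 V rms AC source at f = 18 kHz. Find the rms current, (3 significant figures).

ω = 2πf = 113100 rad/s
X_C = 1/(ωC) = 180 Ω
Z = 61.0 − j180 Ω
|Z| = √(61.0² + 180²) = 190 Ω
I = V/|Z| = 94/190 = 493 mA

493 mA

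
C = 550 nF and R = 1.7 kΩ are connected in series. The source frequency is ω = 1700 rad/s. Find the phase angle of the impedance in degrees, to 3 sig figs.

X_C = 1/(ωC) = 1070 Ω
Z = 1700 − j1070 Ω
|Z| = √(1700² + 1070²) = 2010 Ω
∠Z = arctan(-1070/1700) = -32.2°

-32.2°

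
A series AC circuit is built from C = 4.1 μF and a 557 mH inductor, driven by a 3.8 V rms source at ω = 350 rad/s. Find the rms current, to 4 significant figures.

7.571 mA

X_L = ωL = 195.0 Ω
X_C = 1/(ωC) = 696.9 Ω
Net reactance X = X_L − X_C = -501.9 Ω
Z = − j501.9 Ω
|Z| = √(0² + 501.9²) = 501.9 Ω
I = V/|Z| = 3.8/501.9 = 7.571 mA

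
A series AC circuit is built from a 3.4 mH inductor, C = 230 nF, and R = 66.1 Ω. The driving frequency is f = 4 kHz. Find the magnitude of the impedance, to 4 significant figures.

109.7 Ω

ω = 2πf = 25130 rad/s
X_L = ωL = 85.45 Ω
X_C = 1/(ωC) = 173.0 Ω
Net reactance X = X_L − X_C = -87.54 Ω
Z = 66.10 − j87.54 Ω
|Z| = √(66.10² + 87.54²) = 109.7 Ω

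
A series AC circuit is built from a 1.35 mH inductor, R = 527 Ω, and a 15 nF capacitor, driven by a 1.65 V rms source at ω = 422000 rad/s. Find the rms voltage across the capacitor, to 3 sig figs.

X_L = ωL = 570 Ω
X_C = 1/(ωC) = 158 Ω
Net reactance X = X_L − X_C = 412 Ω
Z = 527 + j412 Ω
|Z| = √(527² + 412²) = 669 Ω
I = V/|Z| = 2.47 mA
V_C = I·|Z_C| = 0.00247 × 158 = 0.390 V

0.390 V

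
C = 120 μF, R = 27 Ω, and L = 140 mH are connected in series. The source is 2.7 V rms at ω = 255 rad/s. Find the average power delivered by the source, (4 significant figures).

266.7 mW

X_L = ωL = 35.70 Ω
X_C = 1/(ωC) = 32.68 Ω
Net reactance X = X_L − X_C = 3.020 Ω
Z = 27.00 + j3.020 Ω
|Z| = √(27.00² + 3.020²) = 27.17 Ω
∠Z = arctan(3.020/27.00) = 6.383°
I = V/|Z| = 99.38 mA
P = VI cos φ = 2.7 × 0.09938 × cos(6.383°) = 266.7 mW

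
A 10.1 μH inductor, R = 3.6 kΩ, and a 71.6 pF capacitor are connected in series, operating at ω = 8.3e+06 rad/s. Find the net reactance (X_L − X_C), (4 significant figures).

-1599 Ω

X_L = ωL = 83.83 Ω
X_C = 1/(ωC) = 1683 Ω
X = 83.83 − 1683 = -1599 Ω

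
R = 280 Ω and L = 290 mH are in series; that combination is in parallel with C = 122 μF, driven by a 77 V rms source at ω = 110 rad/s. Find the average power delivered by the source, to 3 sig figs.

X_L = ωL = 31.9 Ω
X_C = 1/(ωC) = 74.5 Ω
Branch 1 (R+jX_L): Z₁ = 280 + j31.9 Ω, |Z₁| = 282 Ω
Branch 2 (−jX_C): Z₂ = −j74.5 Ω
Parallel: Z = Z₁Z₂/(Z₁+Z₂), |Z| = 74.1 Ω, ∠Z = -74.8°
I = V/|Z| = 1.04 A
P = VI cos φ = 77 × 1.04 × cos(-74.8°) = 20.9 W

20.9 W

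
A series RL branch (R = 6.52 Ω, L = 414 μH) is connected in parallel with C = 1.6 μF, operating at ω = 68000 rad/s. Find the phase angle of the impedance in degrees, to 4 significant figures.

-84.06°

X_L = ωL = 28.15 Ω
X_C = 1/(ωC) = 9.191 Ω
Branch 1 (R+jX_L): Z₁ = 6.520 + j28.15 Ω, |Z₁| = 28.90 Ω
Branch 2 (−jX_C): Z₂ = −j9.191 Ω
Parallel: Z = Z₁Z₂/(Z₁+Z₂), |Z| = 13.25 Ω, ∠Z = -84.06°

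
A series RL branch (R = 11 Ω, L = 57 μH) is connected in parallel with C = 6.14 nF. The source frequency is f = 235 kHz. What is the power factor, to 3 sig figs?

ω = 2πf = 1.477e+06 rad/s
X_L = ωL = 84.2 Ω
X_C = 1/(ωC) = 110 Ω
Branch 1 (R+jX_L): Z₁ = 11.0 + j84.2 Ω, |Z₁| = 84.9 Ω
Branch 2 (−jX_C): Z₂ = −j110 Ω
Parallel: Z = Z₁Z₂/(Z₁+Z₂), |Z| = 330 Ω, ∠Z = 59.7°
cos φ = cos(59.7°) = 0.504

0.504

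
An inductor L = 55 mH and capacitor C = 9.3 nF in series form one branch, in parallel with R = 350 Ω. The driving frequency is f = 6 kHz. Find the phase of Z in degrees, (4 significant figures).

ω = 2πf = 37700 rad/s
X_L = ωL = 2073 Ω
X_C = 1/(ωC) = 2852 Ω
Branch 1: Z₁ = R = 350.0 Ω
Branch 2 (series LC): Z₂ = j(X_L − X_C) = −j778.8 Ω
Parallel: Z = Z₁Z₂/(Z₁+Z₂), |Z| = 319.2 Ω, ∠Z = -24.20°

-24.20°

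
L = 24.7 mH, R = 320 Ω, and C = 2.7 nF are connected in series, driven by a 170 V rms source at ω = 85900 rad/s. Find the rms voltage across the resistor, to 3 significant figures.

X_L = ωL = 2120 Ω
X_C = 1/(ωC) = 4310 Ω
Net reactance X = X_L − X_C = -2190 Ω
Z = 320 − j2190 Ω
|Z| = √(320² + 2190²) = 2210 Ω
I = V/|Z| = 76.8 mA
V_R = I·|Z_R| = 0.0768 × 320 = 24.6 V

24.6 V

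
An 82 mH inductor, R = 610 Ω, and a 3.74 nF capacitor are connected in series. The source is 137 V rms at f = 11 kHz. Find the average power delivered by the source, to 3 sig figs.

ω = 2πf = 69120 rad/s
X_L = ωL = 5670 Ω
X_C = 1/(ωC) = 3870 Ω
Net reactance X = X_L − X_C = 1800 Ω
Z = 610 + j1800 Ω
|Z| = √(610² + 1800²) = 1900 Ω
∠Z = arctan(1800/610) = 71.3°
I = V/|Z| = 72.1 mA
P = VI cos φ = 137 × 0.0721 × cos(71.3°) = 3.17 W

3.17 W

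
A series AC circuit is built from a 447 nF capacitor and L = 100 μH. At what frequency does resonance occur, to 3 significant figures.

ω₀ = 1/√(LC) = 1/√(0.0001 × 4.47e-07) = 149600 rad/s
f₀ = ω₀/(2π) = 23.8 kHz

23.8 kHz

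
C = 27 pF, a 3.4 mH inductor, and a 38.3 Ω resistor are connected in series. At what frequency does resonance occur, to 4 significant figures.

525.3 kHz

ω₀ = 1/√(LC) = 1/√(0.0034 × 2.7e-11) = 3.3e+06 rad/s
f₀ = ω₀/(2π) = 525.3 kHz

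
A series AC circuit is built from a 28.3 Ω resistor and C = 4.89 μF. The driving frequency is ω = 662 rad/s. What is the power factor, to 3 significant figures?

0.0912

X_C = 1/(ωC) = 309 Ω
Z = 28.3 − j309 Ω
|Z| = √(28.3² + 309²) = 310 Ω
∠Z = arctan(-309/28.3) = -84.8°
cos φ = cos(-84.8°) = 0.0912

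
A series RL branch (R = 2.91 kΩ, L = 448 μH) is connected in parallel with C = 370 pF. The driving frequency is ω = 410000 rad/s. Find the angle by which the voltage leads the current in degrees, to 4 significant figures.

X_L = ωL = 183.7 Ω
X_C = 1/(ωC) = 6592 Ω
Branch 1 (R+jX_L): Z₁ = 2910 + j183.7 Ω, |Z₁| = 2916 Ω
Branch 2 (−jX_C): Z₂ = −j6592 Ω
Parallel: Z = Z₁Z₂/(Z₁+Z₂), |Z| = 2731 Ω, ∠Z = -20.81°

-20.81°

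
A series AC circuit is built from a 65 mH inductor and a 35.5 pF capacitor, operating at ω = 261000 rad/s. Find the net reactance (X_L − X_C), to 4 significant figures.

-90960 Ω

X_L = ωL = 16960 Ω
X_C = 1/(ωC) = 107900 Ω
X = 16960 − 107900 = -90960 Ω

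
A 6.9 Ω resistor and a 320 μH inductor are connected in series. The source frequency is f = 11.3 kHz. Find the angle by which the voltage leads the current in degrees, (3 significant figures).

73.1°

ω = 2πf = 71000 rad/s
X_L = ωL = 22.7 Ω
Z = 6.90 + j22.7 Ω
|Z| = √(6.90² + 22.7²) = 23.7 Ω
∠Z = arctan(22.7/6.90) = 73.1°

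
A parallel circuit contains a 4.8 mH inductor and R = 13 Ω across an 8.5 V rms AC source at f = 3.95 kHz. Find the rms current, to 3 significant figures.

ω = 2πf = 24820 rad/s
X_L = ωL = 119 Ω
Parallel: admittances add. Y = 1/R + 1/(jωL)
Y = (0.0769 − j0.00839) S
|Y| = 0.0774 S → |Z| = 1/|Y| = 12.9 Ω, ∠Z = −∠Y = 6.23°
I = V/|Z| = 8.5/12.9 = 658 mA

658 mA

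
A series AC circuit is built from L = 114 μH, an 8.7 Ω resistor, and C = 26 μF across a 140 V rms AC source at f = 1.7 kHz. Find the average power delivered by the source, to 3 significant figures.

ω = 2πf = 10680 rad/s
X_L = ωL = 1.22 Ω
X_C = 1/(ωC) = 3.60 Ω
Net reactance X = X_L − X_C = -2.38 Ω
Z = 8.70 − j2.38 Ω
|Z| = √(8.70² + 2.38²) = 9.02 Ω
∠Z = arctan(-2.38/8.70) = -15.3°
I = V/|Z| = 15.5 A
P = VI cos φ = 140 × 15.5 × cos(-15.3°) = 2.10 kW

2.10 kW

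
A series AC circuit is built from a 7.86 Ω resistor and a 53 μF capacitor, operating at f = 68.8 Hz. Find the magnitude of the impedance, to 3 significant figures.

ω = 2πf = 432.3 rad/s
X_C = 1/(ωC) = 43.6 Ω
Z = 7.86 − j43.6 Ω
|Z| = √(7.86² + 43.6²) = 44.3 Ω

44.3 Ω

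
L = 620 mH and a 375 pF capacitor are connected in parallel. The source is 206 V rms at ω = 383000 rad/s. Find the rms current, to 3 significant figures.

X_L = ωL = 237000 Ω
X_C = 1/(ωC) = 6960 Ω
Parallel: admittances add. Y = 1/(jωL) + jωC
Y = (0 + j0.000139) S
|Y| = 0.000139 S → |Z| = 1/|Y| = 7170 Ω, ∠Z = −∠Y = -90.0°
I = V/|Z| = 206/7170 = 28.7 mA

28.7 mA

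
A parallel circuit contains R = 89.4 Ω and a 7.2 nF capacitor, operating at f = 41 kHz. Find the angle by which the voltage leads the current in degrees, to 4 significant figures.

ω = 2πf = 257600 rad/s
X_C = 1/(ωC) = 539.1 Ω
Parallel: admittances add. Y = 1/R + jωC
Y = (0.01119 + j0.001855) S
|Y| = 0.01134 S → |Z| = 1/|Y| = 88.20 Ω, ∠Z = −∠Y = -9.415°

-9.415°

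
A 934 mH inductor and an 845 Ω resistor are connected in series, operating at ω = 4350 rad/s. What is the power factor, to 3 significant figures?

X_L = ωL = 4060 Ω
Z = 845 + j4060 Ω
|Z| = √(845² + 4060²) = 4150 Ω
∠Z = arctan(4060/845) = 78.3°
cos φ = cos(78.3°) = 0.204

0.204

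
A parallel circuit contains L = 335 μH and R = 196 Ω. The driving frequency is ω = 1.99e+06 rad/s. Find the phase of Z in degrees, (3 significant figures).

X_L = ωL = 667 Ω
Parallel: admittances add. Y = 1/R + 1/(jωL)
Y = (0.00510 − j0.00150) S
|Y| = 0.00532 S → |Z| = 1/|Y| = 188 Ω, ∠Z = −∠Y = 16.4°

16.4°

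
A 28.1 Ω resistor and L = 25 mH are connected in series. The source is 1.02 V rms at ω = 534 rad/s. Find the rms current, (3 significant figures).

X_L = ωL = 13.4 Ω
Z = 28.1 + j13.4 Ω
|Z| = √(28.1² + 13.4²) = 31.1 Ω
I = V/|Z| = 1.02/31.1 = 32.8 mA

32.8 mA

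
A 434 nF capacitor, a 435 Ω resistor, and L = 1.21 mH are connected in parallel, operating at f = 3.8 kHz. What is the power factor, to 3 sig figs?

ω = 2πf = 23880 rad/s
X_L = ωL = 28.9 Ω
X_C = 1/(ωC) = 96.5 Ω
Parallel: admittances add. Y = 1/R + 1/(jωL) + jωC
Y = (0.00230 − j0.0243) S
|Y| = 0.0244 S → |Z| = 1/|Y| = 41.1 Ω, ∠Z = −∠Y = 84.6°
cos φ = cos(84.6°) = 0.0944

0.0944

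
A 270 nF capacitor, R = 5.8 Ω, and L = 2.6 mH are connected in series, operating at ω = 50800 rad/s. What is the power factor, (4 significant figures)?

X_L = ωL = 132.1 Ω
X_C = 1/(ωC) = 72.91 Ω
Net reactance X = X_L − X_C = 59.17 Ω
Z = 5.800 + j59.17 Ω
|Z| = √(5.800² + 59.17²) = 59.46 Ω
∠Z = arctan(59.17/5.800) = 84.40°
cos φ = cos(84.40°) = 0.09755

0.09755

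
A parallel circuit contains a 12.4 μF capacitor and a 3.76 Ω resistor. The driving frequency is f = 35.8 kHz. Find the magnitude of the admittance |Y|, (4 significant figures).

ω = 2πf = 224900 rad/s
X_C = 1/(ωC) = 0.3585 Ω
Parallel: admittances add. Y = 1/R + jωC
Y = (0.2660 + j2.789) S
|Y| = 2.802 S → |Z| = 1/|Y| = 0.3569 Ω, ∠Z = −∠Y = -84.55°

2.802 S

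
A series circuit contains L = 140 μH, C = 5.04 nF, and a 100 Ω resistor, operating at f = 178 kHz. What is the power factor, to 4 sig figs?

ω = 2πf = 1.118e+06 rad/s
X_L = ωL = 156.6 Ω
X_C = 1/(ωC) = 177.4 Ω
Net reactance X = X_L − X_C = -20.83 Ω
Z = 100.0 − j20.83 Ω
|Z| = √(100.0² + 20.83²) = 102.1 Ω
∠Z = arctan(-20.83/100.0) = -11.77°
cos φ = cos(-11.77°) = 0.9790

0.9790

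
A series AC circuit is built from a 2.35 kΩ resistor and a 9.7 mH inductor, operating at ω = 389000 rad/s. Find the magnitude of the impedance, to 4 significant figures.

X_L = ωL = 3773 Ω
Z = 2350 + j3773 Ω
|Z| = √(2350² + 3773²) = 4445 Ω

4445 Ω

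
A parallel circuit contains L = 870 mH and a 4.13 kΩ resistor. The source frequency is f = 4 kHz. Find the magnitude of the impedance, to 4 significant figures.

ω = 2πf = 25130 rad/s
X_L = ωL = 21870 Ω
Parallel: admittances add. Y = 1/R + 1/(jωL)
Y = (0.0002421 − j4.573e-05) S
|Y| = 0.0002464 S → |Z| = 1/|Y| = 4058 Ω, ∠Z = −∠Y = 10.70°

4058 Ω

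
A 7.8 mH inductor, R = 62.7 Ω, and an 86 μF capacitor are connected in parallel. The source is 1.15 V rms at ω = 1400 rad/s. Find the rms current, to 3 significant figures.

37.9 mA

X_L = ωL = 10.9 Ω
X_C = 1/(ωC) = 8.31 Ω
Parallel: admittances add. Y = 1/R + 1/(jωL) + jωC
Y = (0.0159 + j0.0288) S
|Y| = 0.0329 S → |Z| = 1/|Y| = 30.4 Ω, ∠Z = −∠Y = -61.0°
I = V/|Z| = 1.15/30.4 = 37.9 mA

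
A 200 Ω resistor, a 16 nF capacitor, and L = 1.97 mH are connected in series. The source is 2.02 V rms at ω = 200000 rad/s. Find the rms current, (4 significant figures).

X_L = ωL = 394.0 Ω
X_C = 1/(ωC) = 312.5 Ω
Net reactance X = X_L − X_C = 81.50 Ω
Z = 200.0 + j81.50 Ω
|Z| = √(200.0² + 81.50²) = 216.0 Ω
I = V/|Z| = 2.02/216.0 = 9.353 mA

9.353 mA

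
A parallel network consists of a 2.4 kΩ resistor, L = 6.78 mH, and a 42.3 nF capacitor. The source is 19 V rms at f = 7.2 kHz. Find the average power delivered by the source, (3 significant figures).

ω = 2πf = 45240 rad/s
X_L = ωL = 307 Ω
X_C = 1/(ωC) = 523 Ω
Parallel: admittances add. Y = 1/R + 1/(jωL) + jωC
Y = (0.000417 − j0.00135) S
|Y| = 0.00141 S → |Z| = 1/|Y| = 709 Ω, ∠Z = −∠Y = 72.8°
I = V/|Z| = 26.8 mA
P = VI cos φ = 19 × 0.0268 × cos(72.8°) = 150 mW

150 mW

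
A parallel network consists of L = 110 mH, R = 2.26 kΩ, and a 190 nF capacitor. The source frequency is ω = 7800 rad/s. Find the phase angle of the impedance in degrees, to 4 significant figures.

X_L = ωL = 858.0 Ω
X_C = 1/(ωC) = 674.8 Ω
Parallel: admittances add. Y = 1/R + 1/(jωL) + jωC
Y = (0.0004425 + j0.0003165) S
|Y| = 0.0005440 S → |Z| = 1/|Y| = 1838 Ω, ∠Z = −∠Y = -35.58°

-35.58°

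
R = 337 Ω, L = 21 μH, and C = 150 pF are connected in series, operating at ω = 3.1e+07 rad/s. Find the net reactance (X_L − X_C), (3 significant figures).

X_L = ωL = 651 Ω
X_C = 1/(ωC) = 215 Ω
X = 651 − 215 = 436 Ω

436 Ω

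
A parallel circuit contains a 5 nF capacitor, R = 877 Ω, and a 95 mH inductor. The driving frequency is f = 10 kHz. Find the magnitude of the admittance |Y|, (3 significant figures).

1.15 mS

ω = 2πf = 62830 rad/s
X_L = ωL = 5970 Ω
X_C = 1/(ωC) = 3180 Ω
Parallel: admittances add. Y = 1/R + 1/(jωL) + jωC
Y = (0.00114 + j0.000147) S
|Y| = 0.00115 S → |Z| = 1/|Y| = 870 Ω, ∠Z = −∠Y = -7.33°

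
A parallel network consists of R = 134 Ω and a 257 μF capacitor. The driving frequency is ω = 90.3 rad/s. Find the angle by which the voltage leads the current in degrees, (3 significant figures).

-72.2°

X_C = 1/(ωC) = 43.1 Ω
Parallel: admittances add. Y = 1/R + jωC
Y = (0.00746 + j0.0232) S
|Y| = 0.0244 S → |Z| = 1/|Y| = 41.0 Ω, ∠Z = −∠Y = -72.2°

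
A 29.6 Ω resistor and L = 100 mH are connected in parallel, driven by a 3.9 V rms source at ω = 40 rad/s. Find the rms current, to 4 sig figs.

X_L = ωL = 4.000 Ω
Parallel: admittances add. Y = 1/R + 1/(jωL)
Y = (0.03378 − j0.2500) S
|Y| = 0.2523 S → |Z| = 1/|Y| = 3.964 Ω, ∠Z = −∠Y = 82.30°
I = V/|Z| = 3.9/3.964 = 983.9 mA

983.9 mA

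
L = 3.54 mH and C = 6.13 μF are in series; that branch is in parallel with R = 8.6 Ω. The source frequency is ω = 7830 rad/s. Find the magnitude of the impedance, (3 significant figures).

5.37 Ω

X_L = ωL = 27.7 Ω
X_C = 1/(ωC) = 20.8 Ω
Branch 1: Z₁ = R = 8.60 Ω
Branch 2 (series LC): Z₂ = j(X_L − X_C) = j6.88 Ω
Parallel: Z = Z₁Z₂/(Z₁+Z₂), |Z| = 5.37 Ω, ∠Z = 51.3°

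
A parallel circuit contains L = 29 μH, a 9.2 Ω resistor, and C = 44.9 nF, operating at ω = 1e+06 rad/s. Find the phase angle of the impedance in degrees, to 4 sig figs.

-5.474°

X_L = ωL = 29.00 Ω
X_C = 1/(ωC) = 22.27 Ω
Parallel: admittances add. Y = 1/R + 1/(jωL) + jωC
Y = (0.1087 + j0.01042) S
|Y| = 0.1092 S → |Z| = 1/|Y| = 9.158 Ω, ∠Z = −∠Y = -5.474°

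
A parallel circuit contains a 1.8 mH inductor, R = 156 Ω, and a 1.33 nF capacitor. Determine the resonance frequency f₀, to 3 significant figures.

ω₀ = 1/√(LC) = 1/√(0.0018 × 1.33e-09) = 646300 rad/s
f₀ = ω₀/(2π) = 103 kHz

103 kHz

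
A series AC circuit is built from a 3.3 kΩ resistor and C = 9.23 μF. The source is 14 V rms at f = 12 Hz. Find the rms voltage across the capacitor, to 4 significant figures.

5.589 V

ω = 2πf = 75.40 rad/s
X_C = 1/(ωC) = 1437 Ω
Z = 3300 − j1437 Ω
|Z| = √(3300² + 1437²) = 3599 Ω
I = V/|Z| = 3.890 mA
V_C = I·|Z_C| = 0.003890 × 1437 = 5.589 V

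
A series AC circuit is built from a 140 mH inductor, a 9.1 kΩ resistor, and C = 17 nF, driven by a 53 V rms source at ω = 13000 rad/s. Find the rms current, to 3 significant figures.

5.58 mA

X_L = ωL = 1820 Ω
X_C = 1/(ωC) = 4520 Ω
Net reactance X = X_L − X_C = -2700 Ω
Z = 9100 − j2700 Ω
|Z| = √(9100² + 2700²) = 9490 Ω
I = V/|Z| = 53/9490 = 5.58 mA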